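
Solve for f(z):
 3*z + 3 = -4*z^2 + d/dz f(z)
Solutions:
 f(z) = C1 + 4*z^3/3 + 3*z^2/2 + 3*z


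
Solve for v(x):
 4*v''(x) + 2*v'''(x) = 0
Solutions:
 v(x) = C1 + C2*x + C3*exp(-2*x)


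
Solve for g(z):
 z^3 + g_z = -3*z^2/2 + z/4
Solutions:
 g(z) = C1 - z^4/4 - z^3/2 + z^2/8


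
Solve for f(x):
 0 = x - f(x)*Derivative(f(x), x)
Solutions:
 f(x) = -sqrt(C1 + x^2)
 f(x) = sqrt(C1 + x^2)


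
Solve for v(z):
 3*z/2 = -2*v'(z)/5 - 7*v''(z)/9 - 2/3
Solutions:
 v(z) = C1 + C2*exp(-18*z/35) - 15*z^2/8 + 45*z/8


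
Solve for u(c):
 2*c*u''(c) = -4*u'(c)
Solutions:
 u(c) = C1 + C2/c


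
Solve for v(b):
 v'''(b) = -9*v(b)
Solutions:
 v(b) = C3*exp(-3^(2/3)*b) + (C1*sin(3*3^(1/6)*b/2) + C2*cos(3*3^(1/6)*b/2))*exp(3^(2/3)*b/2)


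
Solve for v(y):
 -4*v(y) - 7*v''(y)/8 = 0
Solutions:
 v(y) = C1*sin(4*sqrt(14)*y/7) + C2*cos(4*sqrt(14)*y/7)


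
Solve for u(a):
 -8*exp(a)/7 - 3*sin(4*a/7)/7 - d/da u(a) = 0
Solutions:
 u(a) = C1 - 8*exp(a)/7 + 3*cos(4*a/7)/4


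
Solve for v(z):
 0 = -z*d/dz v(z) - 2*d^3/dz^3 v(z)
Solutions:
 v(z) = C1 + Integral(C2*airyai(-2^(2/3)*z/2) + C3*airybi(-2^(2/3)*z/2), z)


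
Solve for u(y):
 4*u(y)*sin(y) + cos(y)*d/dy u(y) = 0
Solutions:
 u(y) = C1*cos(y)^4


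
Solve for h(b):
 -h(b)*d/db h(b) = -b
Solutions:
 h(b) = -sqrt(C1 + b^2)
 h(b) = sqrt(C1 + b^2)


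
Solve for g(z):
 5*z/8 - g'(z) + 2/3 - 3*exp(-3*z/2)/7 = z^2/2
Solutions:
 g(z) = C1 - z^3/6 + 5*z^2/16 + 2*z/3 + 2*exp(-3*z/2)/7


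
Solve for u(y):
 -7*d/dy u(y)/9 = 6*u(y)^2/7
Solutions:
 u(y) = 49/(C1 + 54*y)


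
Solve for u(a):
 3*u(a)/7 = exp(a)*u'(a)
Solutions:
 u(a) = C1*exp(-3*exp(-a)/7)


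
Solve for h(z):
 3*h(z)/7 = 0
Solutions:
 h(z) = 0


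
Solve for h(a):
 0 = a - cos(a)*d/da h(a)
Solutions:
 h(a) = C1 + Integral(a/cos(a), a)


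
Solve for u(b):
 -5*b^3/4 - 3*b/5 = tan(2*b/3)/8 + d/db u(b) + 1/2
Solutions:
 u(b) = C1 - 5*b^4/16 - 3*b^2/10 - b/2 + 3*log(cos(2*b/3))/16


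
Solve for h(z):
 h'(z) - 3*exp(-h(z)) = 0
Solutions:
 h(z) = log(C1 + 3*z)


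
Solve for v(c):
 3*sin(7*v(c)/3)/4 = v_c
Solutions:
 -3*c/4 + 3*log(cos(7*v(c)/3) - 1)/14 - 3*log(cos(7*v(c)/3) + 1)/14 = C1


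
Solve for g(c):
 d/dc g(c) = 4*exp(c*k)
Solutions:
 g(c) = C1 + 4*exp(c*k)/k


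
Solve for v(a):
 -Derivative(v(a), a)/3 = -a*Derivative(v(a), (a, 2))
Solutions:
 v(a) = C1 + C2*a^(4/3)


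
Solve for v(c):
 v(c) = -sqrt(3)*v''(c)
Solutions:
 v(c) = C1*sin(3^(3/4)*c/3) + C2*cos(3^(3/4)*c/3)


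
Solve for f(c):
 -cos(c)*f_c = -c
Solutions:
 f(c) = C1 + Integral(c/cos(c), c)


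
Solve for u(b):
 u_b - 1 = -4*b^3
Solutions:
 u(b) = C1 - b^4 + b


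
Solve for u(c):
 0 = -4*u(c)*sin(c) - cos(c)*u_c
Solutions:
 u(c) = C1*cos(c)^4


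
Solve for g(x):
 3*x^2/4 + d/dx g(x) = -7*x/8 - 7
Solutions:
 g(x) = C1 - x^3/4 - 7*x^2/16 - 7*x


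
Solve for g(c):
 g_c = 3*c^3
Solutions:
 g(c) = C1 + 3*c^4/4


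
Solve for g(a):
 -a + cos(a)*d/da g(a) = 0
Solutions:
 g(a) = C1 + Integral(a/cos(a), a)


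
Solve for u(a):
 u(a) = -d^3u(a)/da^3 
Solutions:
 u(a) = C3*exp(-a) + (C1*sin(sqrt(3)*a/2) + C2*cos(sqrt(3)*a/2))*exp(a/2)


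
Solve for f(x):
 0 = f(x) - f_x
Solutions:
 f(x) = C1*exp(x)


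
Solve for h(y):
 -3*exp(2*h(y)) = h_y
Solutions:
 h(y) = log(-sqrt(-1/(C1 - 3*y))) - log(2)/2
 h(y) = log(-1/(C1 - 3*y))/2 - log(2)/2


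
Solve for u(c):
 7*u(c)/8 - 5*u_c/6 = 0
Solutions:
 u(c) = C1*exp(21*c/20)


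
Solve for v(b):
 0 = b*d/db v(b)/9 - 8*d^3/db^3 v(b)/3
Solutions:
 v(b) = C1 + Integral(C2*airyai(3^(2/3)*b/6) + C3*airybi(3^(2/3)*b/6), b)


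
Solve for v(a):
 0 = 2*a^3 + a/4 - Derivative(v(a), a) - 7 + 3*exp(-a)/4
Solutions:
 v(a) = C1 + a^4/2 + a^2/8 - 7*a - 3*exp(-a)/4


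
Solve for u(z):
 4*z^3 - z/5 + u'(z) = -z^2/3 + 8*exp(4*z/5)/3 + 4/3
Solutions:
 u(z) = C1 - z^4 - z^3/9 + z^2/10 + 4*z/3 + 10*exp(4*z/5)/3


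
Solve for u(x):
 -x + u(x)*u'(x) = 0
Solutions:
 u(x) = -sqrt(C1 + x^2)
 u(x) = sqrt(C1 + x^2)


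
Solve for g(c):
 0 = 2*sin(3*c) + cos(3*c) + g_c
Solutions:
 g(c) = C1 - sin(3*c)/3 + 2*cos(3*c)/3


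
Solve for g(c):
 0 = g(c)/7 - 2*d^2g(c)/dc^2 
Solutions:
 g(c) = C1*exp(-sqrt(14)*c/14) + C2*exp(sqrt(14)*c/14)


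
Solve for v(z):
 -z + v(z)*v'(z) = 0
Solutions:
 v(z) = -sqrt(C1 + z^2)
 v(z) = sqrt(C1 + z^2)


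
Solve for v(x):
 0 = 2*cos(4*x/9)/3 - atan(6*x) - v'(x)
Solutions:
 v(x) = C1 - x*atan(6*x) + log(36*x^2 + 1)/12 + 3*sin(4*x/9)/2


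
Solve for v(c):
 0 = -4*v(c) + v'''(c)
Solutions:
 v(c) = C3*exp(2^(2/3)*c) + (C1*sin(2^(2/3)*sqrt(3)*c/2) + C2*cos(2^(2/3)*sqrt(3)*c/2))*exp(-2^(2/3)*c/2)


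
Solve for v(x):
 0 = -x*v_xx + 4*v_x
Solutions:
 v(x) = C1 + C2*x^5


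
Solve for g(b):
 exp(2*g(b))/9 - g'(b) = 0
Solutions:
 g(b) = log(-sqrt(-1/(C1 + b))) - log(2)/2 + log(3)
 g(b) = log(-1/(C1 + b))/2 - log(2)/2 + log(3)


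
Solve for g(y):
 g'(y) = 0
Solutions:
 g(y) = C1


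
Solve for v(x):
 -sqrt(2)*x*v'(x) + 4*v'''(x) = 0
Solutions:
 v(x) = C1 + Integral(C2*airyai(sqrt(2)*x/2) + C3*airybi(sqrt(2)*x/2), x)


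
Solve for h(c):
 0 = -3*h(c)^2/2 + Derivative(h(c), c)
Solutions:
 h(c) = -2/(C1 + 3*c)


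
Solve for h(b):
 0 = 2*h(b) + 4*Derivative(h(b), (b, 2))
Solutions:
 h(b) = C1*sin(sqrt(2)*b/2) + C2*cos(sqrt(2)*b/2)


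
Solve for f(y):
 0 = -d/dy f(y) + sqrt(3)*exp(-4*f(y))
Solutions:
 f(y) = log(-I*(C1 + 4*sqrt(3)*y)^(1/4))
 f(y) = log(I*(C1 + 4*sqrt(3)*y)^(1/4))
 f(y) = log(-(C1 + 4*sqrt(3)*y)^(1/4))
 f(y) = log(C1 + 4*sqrt(3)*y)/4


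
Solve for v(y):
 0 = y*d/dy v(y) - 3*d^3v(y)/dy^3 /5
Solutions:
 v(y) = C1 + Integral(C2*airyai(3^(2/3)*5^(1/3)*y/3) + C3*airybi(3^(2/3)*5^(1/3)*y/3), y)


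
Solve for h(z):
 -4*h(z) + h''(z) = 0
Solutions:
 h(z) = C1*exp(-2*z) + C2*exp(2*z)


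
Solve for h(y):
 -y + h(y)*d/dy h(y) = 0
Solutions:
 h(y) = -sqrt(C1 + y^2)
 h(y) = sqrt(C1 + y^2)


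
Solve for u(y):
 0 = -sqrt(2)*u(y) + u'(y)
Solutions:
 u(y) = C1*exp(sqrt(2)*y)


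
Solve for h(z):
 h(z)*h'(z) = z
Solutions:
 h(z) = -sqrt(C1 + z^2)
 h(z) = sqrt(C1 + z^2)


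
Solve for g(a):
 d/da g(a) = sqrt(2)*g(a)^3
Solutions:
 g(a) = -sqrt(2)*sqrt(-1/(C1 + sqrt(2)*a))/2
 g(a) = sqrt(2)*sqrt(-1/(C1 + sqrt(2)*a))/2


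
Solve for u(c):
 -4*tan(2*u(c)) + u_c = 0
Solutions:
 u(c) = -asin(C1*exp(8*c))/2 + pi/2
 u(c) = asin(C1*exp(8*c))/2


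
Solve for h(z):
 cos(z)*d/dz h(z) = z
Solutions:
 h(z) = C1 + Integral(z/cos(z), z)


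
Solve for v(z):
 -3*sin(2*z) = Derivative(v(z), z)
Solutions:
 v(z) = C1 + 3*cos(2*z)/2


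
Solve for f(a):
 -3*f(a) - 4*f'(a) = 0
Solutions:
 f(a) = C1*exp(-3*a/4)


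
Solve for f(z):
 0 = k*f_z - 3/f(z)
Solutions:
 f(z) = -sqrt(C1 + 6*z/k)
 f(z) = sqrt(C1 + 6*z/k)


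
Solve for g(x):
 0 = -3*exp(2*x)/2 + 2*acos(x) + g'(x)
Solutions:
 g(x) = C1 - 2*x*acos(x) + 2*sqrt(1 - x^2) + 3*exp(2*x)/4


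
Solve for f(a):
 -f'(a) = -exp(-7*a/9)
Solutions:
 f(a) = C1 - 9*exp(-7*a/9)/7


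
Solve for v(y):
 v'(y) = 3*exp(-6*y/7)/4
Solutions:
 v(y) = C1 - 7*exp(-6*y/7)/8


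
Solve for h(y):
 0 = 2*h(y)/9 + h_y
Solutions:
 h(y) = C1*exp(-2*y/9)


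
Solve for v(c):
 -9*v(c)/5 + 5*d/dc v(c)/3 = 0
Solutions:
 v(c) = C1*exp(27*c/25)


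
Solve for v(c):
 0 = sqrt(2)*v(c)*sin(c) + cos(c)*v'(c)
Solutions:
 v(c) = C1*cos(c)^(sqrt(2))


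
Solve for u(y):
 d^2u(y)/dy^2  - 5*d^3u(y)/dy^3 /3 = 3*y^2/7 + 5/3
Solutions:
 u(y) = C1 + C2*y + C3*exp(3*y/5) + y^4/28 + 5*y^3/21 + 85*y^2/42


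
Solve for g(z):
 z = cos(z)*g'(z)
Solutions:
 g(z) = C1 + Integral(z/cos(z), z)


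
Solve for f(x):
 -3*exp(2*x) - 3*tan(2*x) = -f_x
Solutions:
 f(x) = C1 + 3*exp(2*x)/2 - 3*log(cos(2*x))/2


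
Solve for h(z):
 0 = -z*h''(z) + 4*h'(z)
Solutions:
 h(z) = C1 + C2*z^5


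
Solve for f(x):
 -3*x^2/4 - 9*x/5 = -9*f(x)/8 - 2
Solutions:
 f(x) = 2*x^2/3 + 8*x/5 - 16/9


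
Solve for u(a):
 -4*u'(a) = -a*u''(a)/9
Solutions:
 u(a) = C1 + C2*a^37


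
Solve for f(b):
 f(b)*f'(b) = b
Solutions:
 f(b) = -sqrt(C1 + b^2)
 f(b) = sqrt(C1 + b^2)


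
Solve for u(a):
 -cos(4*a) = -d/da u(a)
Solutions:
 u(a) = C1 + sin(4*a)/4


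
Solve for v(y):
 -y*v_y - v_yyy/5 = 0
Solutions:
 v(y) = C1 + Integral(C2*airyai(-5^(1/3)*y) + C3*airybi(-5^(1/3)*y), y)


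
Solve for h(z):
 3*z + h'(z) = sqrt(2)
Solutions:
 h(z) = C1 - 3*z^2/2 + sqrt(2)*z


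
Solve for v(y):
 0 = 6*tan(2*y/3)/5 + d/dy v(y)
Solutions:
 v(y) = C1 + 9*log(cos(2*y/3))/5


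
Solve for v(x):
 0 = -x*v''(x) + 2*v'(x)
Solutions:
 v(x) = C1 + C2*x^3


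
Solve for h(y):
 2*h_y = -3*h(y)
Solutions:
 h(y) = C1*exp(-3*y/2)


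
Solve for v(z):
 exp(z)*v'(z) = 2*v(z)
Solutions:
 v(z) = C1*exp(-2*exp(-z))


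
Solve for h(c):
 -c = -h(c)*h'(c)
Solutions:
 h(c) = -sqrt(C1 + c^2)
 h(c) = sqrt(C1 + c^2)


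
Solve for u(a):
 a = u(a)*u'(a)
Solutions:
 u(a) = -sqrt(C1 + a^2)
 u(a) = sqrt(C1 + a^2)


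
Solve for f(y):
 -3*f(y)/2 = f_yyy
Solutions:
 f(y) = C3*exp(-2^(2/3)*3^(1/3)*y/2) + (C1*sin(2^(2/3)*3^(5/6)*y/4) + C2*cos(2^(2/3)*3^(5/6)*y/4))*exp(2^(2/3)*3^(1/3)*y/4)


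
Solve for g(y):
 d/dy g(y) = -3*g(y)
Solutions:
 g(y) = C1*exp(-3*y)


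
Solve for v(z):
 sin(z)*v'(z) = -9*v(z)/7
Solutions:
 v(z) = C1*(cos(z) + 1)^(9/14)/(cos(z) - 1)^(9/14)


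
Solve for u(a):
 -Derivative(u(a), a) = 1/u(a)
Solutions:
 u(a) = -sqrt(C1 - 2*a)
 u(a) = sqrt(C1 - 2*a)


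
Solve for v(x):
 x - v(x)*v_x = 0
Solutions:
 v(x) = -sqrt(C1 + x^2)
 v(x) = sqrt(C1 + x^2)


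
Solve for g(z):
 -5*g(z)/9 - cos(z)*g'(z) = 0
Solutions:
 g(z) = C1*(sin(z) - 1)^(5/18)/(sin(z) + 1)^(5/18)


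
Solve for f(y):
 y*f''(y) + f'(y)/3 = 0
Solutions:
 f(y) = C1 + C2*y^(2/3)


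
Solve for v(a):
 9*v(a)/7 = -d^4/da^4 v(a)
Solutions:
 v(a) = (C1*sin(sqrt(6)*7^(3/4)*a/14) + C2*cos(sqrt(6)*7^(3/4)*a/14))*exp(-sqrt(6)*7^(3/4)*a/14) + (C3*sin(sqrt(6)*7^(3/4)*a/14) + C4*cos(sqrt(6)*7^(3/4)*a/14))*exp(sqrt(6)*7^(3/4)*a/14)


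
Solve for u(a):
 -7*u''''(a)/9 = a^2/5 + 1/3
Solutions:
 u(a) = C1 + C2*a + C3*a^2 + C4*a^3 - a^6/1400 - a^4/56


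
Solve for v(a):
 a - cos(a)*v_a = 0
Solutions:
 v(a) = C1 + Integral(a/cos(a), a)


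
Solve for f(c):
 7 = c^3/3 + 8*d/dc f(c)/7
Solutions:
 f(c) = C1 - 7*c^4/96 + 49*c/8


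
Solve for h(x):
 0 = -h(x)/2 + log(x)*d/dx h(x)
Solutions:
 h(x) = C1*exp(li(x)/2)


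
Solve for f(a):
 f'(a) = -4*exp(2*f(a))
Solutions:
 f(a) = log(-sqrt(-1/(C1 - 4*a))) - log(2)/2
 f(a) = log(-1/(C1 - 4*a))/2 - log(2)/2


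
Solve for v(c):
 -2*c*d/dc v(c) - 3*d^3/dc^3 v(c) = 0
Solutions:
 v(c) = C1 + Integral(C2*airyai(-2^(1/3)*3^(2/3)*c/3) + C3*airybi(-2^(1/3)*3^(2/3)*c/3), c)


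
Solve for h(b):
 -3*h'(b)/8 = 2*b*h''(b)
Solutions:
 h(b) = C1 + C2*b^(13/16)


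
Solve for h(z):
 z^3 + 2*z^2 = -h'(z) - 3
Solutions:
 h(z) = C1 - z^4/4 - 2*z^3/3 - 3*z


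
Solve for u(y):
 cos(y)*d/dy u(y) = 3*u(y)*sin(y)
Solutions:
 u(y) = C1/cos(y)^3


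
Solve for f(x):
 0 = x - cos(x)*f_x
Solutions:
 f(x) = C1 + Integral(x/cos(x), x)


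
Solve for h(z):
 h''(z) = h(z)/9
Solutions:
 h(z) = C1*exp(-z/3) + C2*exp(z/3)


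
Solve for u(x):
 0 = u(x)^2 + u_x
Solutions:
 u(x) = 1/(C1 + x)


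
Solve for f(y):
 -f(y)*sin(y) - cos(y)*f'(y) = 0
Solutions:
 f(y) = C1*cos(y)


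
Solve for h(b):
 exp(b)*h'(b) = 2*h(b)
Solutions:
 h(b) = C1*exp(-2*exp(-b))


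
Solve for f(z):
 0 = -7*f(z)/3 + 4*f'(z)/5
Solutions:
 f(z) = C1*exp(35*z/12)


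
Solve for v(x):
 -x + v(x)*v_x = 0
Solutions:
 v(x) = -sqrt(C1 + x^2)
 v(x) = sqrt(C1 + x^2)


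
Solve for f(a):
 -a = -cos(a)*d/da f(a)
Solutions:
 f(a) = C1 + Integral(a/cos(a), a)


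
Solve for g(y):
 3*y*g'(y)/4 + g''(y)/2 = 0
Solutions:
 g(y) = C1 + C2*erf(sqrt(3)*y/2)


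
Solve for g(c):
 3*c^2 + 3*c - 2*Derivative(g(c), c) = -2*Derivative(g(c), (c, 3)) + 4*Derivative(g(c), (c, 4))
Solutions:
 g(c) = C1 + C2*exp(c*((6*sqrt(78) + 53)^(-1/3) + 2 + (6*sqrt(78) + 53)^(1/3))/12)*sin(sqrt(3)*c*(-(6*sqrt(78) + 53)^(1/3) + (6*sqrt(78) + 53)^(-1/3))/12) + C3*exp(c*((6*sqrt(78) + 53)^(-1/3) + 2 + (6*sqrt(78) + 53)^(1/3))/12)*cos(sqrt(3)*c*(-(6*sqrt(78) + 53)^(1/3) + (6*sqrt(78) + 53)^(-1/3))/12) + C4*exp(c*(-(6*sqrt(78) + 53)^(1/3) - 1/(6*sqrt(78) + 53)^(1/3) + 1)/6) + c^3/2 + 3*c^2/4 + 3*c


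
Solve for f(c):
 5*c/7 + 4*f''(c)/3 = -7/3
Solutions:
 f(c) = C1 + C2*c - 5*c^3/56 - 7*c^2/8


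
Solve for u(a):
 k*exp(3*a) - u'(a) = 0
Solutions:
 u(a) = C1 + k*exp(3*a)/3


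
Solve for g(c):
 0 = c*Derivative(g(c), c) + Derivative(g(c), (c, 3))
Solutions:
 g(c) = C1 + Integral(C2*airyai(-c) + C3*airybi(-c), c)


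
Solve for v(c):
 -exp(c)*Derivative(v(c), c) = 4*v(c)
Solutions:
 v(c) = C1*exp(4*exp(-c))


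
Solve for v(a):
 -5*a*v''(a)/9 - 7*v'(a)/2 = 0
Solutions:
 v(a) = C1 + C2/a^(53/10)


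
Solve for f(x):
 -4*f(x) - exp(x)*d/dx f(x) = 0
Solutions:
 f(x) = C1*exp(4*exp(-x))


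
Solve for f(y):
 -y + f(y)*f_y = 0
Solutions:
 f(y) = -sqrt(C1 + y^2)
 f(y) = sqrt(C1 + y^2)


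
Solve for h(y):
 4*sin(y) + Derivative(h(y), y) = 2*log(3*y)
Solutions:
 h(y) = C1 + 2*y*log(y) - 2*y + 2*y*log(3) + 4*cos(y)


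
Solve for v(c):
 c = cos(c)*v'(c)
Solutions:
 v(c) = C1 + Integral(c/cos(c), c)


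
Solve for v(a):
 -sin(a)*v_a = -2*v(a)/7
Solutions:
 v(a) = C1*(cos(a) - 1)^(1/7)/(cos(a) + 1)^(1/7)


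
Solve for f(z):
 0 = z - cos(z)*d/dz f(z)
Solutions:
 f(z) = C1 + Integral(z/cos(z), z)


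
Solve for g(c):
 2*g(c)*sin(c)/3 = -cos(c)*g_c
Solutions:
 g(c) = C1*cos(c)^(2/3)


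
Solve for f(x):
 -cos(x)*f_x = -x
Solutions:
 f(x) = C1 + Integral(x/cos(x), x)


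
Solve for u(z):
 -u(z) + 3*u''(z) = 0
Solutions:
 u(z) = C1*exp(-sqrt(3)*z/3) + C2*exp(sqrt(3)*z/3)


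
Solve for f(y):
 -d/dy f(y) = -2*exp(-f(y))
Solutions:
 f(y) = log(C1 + 2*y)


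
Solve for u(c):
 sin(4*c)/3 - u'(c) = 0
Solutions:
 u(c) = C1 - cos(4*c)/12


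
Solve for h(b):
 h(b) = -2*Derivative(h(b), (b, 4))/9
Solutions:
 h(b) = (C1*sin(2^(1/4)*sqrt(3)*b/2) + C2*cos(2^(1/4)*sqrt(3)*b/2))*exp(-2^(1/4)*sqrt(3)*b/2) + (C3*sin(2^(1/4)*sqrt(3)*b/2) + C4*cos(2^(1/4)*sqrt(3)*b/2))*exp(2^(1/4)*sqrt(3)*b/2)


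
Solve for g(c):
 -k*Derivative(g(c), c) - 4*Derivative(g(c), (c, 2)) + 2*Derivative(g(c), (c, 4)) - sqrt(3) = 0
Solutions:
 g(c) = C1 + C2*exp(c*(6^(1/3)*(-9*k + 2*sqrt(3)*sqrt(27*k^2/4 - 32))^(1/3)/12 - 2^(1/3)*3^(5/6)*I*(-9*k + 2*sqrt(3)*sqrt(27*k^2/4 - 32))^(1/3)/12 - 8/((-6^(1/3) + 2^(1/3)*3^(5/6)*I)*(-9*k + 2*sqrt(3)*sqrt(27*k^2/4 - 32))^(1/3)))) + C3*exp(c*(6^(1/3)*(-9*k + 2*sqrt(3)*sqrt(27*k^2/4 - 32))^(1/3)/12 + 2^(1/3)*3^(5/6)*I*(-9*k + 2*sqrt(3)*sqrt(27*k^2/4 - 32))^(1/3)/12 + 8/((6^(1/3) + 2^(1/3)*3^(5/6)*I)*(-9*k + 2*sqrt(3)*sqrt(27*k^2/4 - 32))^(1/3)))) + C4*exp(-6^(1/3)*c*((-9*k + 2*sqrt(3)*sqrt(27*k^2/4 - 32))^(1/3) + 4*6^(1/3)/(-9*k + 2*sqrt(3)*sqrt(27*k^2/4 - 32))^(1/3))/6) - sqrt(3)*c/k


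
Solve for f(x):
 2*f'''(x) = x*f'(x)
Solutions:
 f(x) = C1 + Integral(C2*airyai(2^(2/3)*x/2) + C3*airybi(2^(2/3)*x/2), x)


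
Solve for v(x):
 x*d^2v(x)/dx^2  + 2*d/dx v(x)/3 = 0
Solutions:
 v(x) = C1 + C2*x^(1/3)


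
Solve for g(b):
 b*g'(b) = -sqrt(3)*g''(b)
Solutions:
 g(b) = C1 + C2*erf(sqrt(2)*3^(3/4)*b/6)


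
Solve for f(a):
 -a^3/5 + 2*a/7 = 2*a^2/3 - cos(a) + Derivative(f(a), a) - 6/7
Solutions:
 f(a) = C1 - a^4/20 - 2*a^3/9 + a^2/7 + 6*a/7 + sin(a)


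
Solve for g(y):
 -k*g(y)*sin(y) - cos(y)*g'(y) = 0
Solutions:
 g(y) = C1*exp(k*log(cos(y)))


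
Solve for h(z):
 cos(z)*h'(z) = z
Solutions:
 h(z) = C1 + Integral(z/cos(z), z)


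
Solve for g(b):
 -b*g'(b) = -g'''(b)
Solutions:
 g(b) = C1 + Integral(C2*airyai(b) + C3*airybi(b), b)


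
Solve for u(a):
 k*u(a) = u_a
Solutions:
 u(a) = C1*exp(a*k)


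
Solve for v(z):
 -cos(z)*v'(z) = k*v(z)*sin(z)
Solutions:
 v(z) = C1*exp(k*log(cos(z)))


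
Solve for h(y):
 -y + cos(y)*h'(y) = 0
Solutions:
 h(y) = C1 + Integral(y/cos(y), y)


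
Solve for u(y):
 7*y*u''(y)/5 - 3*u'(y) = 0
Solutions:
 u(y) = C1 + C2*y^(22/7)


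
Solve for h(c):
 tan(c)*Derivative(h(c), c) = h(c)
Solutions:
 h(c) = C1*sin(c)


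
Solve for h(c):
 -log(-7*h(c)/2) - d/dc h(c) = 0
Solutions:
 Integral(1/(log(-_y) - log(2) + log(7)), (_y, h(c))) = C1 - c


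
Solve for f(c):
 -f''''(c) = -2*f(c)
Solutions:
 f(c) = C1*exp(-2^(1/4)*c) + C2*exp(2^(1/4)*c) + C3*sin(2^(1/4)*c) + C4*cos(2^(1/4)*c)


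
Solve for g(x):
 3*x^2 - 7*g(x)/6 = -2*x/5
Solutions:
 g(x) = 6*x*(15*x + 2)/35


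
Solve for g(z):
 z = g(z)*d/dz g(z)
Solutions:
 g(z) = -sqrt(C1 + z^2)
 g(z) = sqrt(C1 + z^2)


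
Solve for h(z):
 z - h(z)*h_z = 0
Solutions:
 h(z) = -sqrt(C1 + z^2)
 h(z) = sqrt(C1 + z^2)


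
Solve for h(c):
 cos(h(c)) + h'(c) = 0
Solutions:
 h(c) = pi - asin((C1 + exp(2*c))/(C1 - exp(2*c)))
 h(c) = asin((C1 + exp(2*c))/(C1 - exp(2*c)))


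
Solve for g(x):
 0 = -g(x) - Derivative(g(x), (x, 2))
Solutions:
 g(x) = C1*sin(x) + C2*cos(x)


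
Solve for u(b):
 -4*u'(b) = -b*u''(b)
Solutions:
 u(b) = C1 + C2*b^5


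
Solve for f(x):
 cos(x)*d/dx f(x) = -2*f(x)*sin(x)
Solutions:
 f(x) = C1*cos(x)^2


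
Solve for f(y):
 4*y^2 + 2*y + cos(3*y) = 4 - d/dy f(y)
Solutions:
 f(y) = C1 - 4*y^3/3 - y^2 + 4*y - sin(3*y)/3


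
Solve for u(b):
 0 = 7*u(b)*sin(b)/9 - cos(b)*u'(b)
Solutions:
 u(b) = C1/cos(b)^(7/9)


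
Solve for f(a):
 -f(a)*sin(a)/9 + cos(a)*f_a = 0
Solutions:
 f(a) = C1/cos(a)^(1/9)


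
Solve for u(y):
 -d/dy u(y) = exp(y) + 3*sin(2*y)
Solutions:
 u(y) = C1 - exp(y) + 3*cos(2*y)/2


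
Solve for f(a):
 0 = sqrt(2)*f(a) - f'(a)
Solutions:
 f(a) = C1*exp(sqrt(2)*a)


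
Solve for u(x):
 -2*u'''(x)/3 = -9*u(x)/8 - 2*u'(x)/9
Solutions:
 u(x) = C1*exp(-2^(1/3)*x*(8*2^(1/3)/(sqrt(530417) + 729)^(1/3) + (sqrt(530417) + 729)^(1/3))/24)*sin(2^(1/3)*sqrt(3)*x*(-(sqrt(530417) + 729)^(1/3) + 8*2^(1/3)/(sqrt(530417) + 729)^(1/3))/24) + C2*exp(-2^(1/3)*x*(8*2^(1/3)/(sqrt(530417) + 729)^(1/3) + (sqrt(530417) + 729)^(1/3))/24)*cos(2^(1/3)*sqrt(3)*x*(-(sqrt(530417) + 729)^(1/3) + 8*2^(1/3)/(sqrt(530417) + 729)^(1/3))/24) + C3*exp(2^(1/3)*x*(8*2^(1/3)/(sqrt(530417) + 729)^(1/3) + (sqrt(530417) + 729)^(1/3))/12)


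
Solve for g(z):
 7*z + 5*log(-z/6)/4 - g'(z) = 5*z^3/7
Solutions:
 g(z) = C1 - 5*z^4/28 + 7*z^2/2 + 5*z*log(-z)/4 + 5*z*(-log(6) - 1)/4


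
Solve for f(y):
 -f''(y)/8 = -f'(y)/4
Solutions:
 f(y) = C1 + C2*exp(2*y)


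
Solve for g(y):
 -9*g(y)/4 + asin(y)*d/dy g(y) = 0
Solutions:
 g(y) = C1*exp(9*Integral(1/asin(y), y)/4)


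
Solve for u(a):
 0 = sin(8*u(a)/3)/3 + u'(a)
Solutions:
 a/3 + 3*log(cos(8*u(a)/3) - 1)/16 - 3*log(cos(8*u(a)/3) + 1)/16 = C1


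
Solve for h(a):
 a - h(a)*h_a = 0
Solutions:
 h(a) = -sqrt(C1 + a^2)
 h(a) = sqrt(C1 + a^2)


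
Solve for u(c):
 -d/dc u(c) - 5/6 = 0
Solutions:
 u(c) = C1 - 5*c/6


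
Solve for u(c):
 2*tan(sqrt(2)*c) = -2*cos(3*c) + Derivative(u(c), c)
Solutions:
 u(c) = C1 - sqrt(2)*log(cos(sqrt(2)*c)) + 2*sin(3*c)/3


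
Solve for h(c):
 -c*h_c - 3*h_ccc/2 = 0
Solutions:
 h(c) = C1 + Integral(C2*airyai(-2^(1/3)*3^(2/3)*c/3) + C3*airybi(-2^(1/3)*3^(2/3)*c/3), c)


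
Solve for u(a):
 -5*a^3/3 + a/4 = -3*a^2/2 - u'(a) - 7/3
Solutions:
 u(a) = C1 + 5*a^4/12 - a^3/2 - a^2/8 - 7*a/3


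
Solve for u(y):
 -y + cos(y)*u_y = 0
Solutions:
 u(y) = C1 + Integral(y/cos(y), y)


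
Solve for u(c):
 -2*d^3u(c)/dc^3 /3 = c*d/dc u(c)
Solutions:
 u(c) = C1 + Integral(C2*airyai(-2^(2/3)*3^(1/3)*c/2) + C3*airybi(-2^(2/3)*3^(1/3)*c/2), c)


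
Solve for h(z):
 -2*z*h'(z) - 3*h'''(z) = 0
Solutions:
 h(z) = C1 + Integral(C2*airyai(-2^(1/3)*3^(2/3)*z/3) + C3*airybi(-2^(1/3)*3^(2/3)*z/3), z)


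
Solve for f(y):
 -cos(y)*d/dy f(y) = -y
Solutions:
 f(y) = C1 + Integral(y/cos(y), y)


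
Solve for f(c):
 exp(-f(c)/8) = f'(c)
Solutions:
 f(c) = 8*log(C1 + c/8)


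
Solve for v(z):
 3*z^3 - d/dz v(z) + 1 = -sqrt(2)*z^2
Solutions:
 v(z) = C1 + 3*z^4/4 + sqrt(2)*z^3/3 + z


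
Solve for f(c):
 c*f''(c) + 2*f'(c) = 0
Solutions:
 f(c) = C1 + C2/c


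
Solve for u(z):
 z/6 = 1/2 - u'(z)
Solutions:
 u(z) = C1 - z^2/12 + z/2


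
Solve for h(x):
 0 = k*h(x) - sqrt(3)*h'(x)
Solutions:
 h(x) = C1*exp(sqrt(3)*k*x/3)


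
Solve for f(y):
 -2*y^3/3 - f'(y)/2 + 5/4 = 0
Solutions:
 f(y) = C1 - y^4/3 + 5*y/2


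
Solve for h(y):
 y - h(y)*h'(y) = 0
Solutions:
 h(y) = -sqrt(C1 + y^2)
 h(y) = sqrt(C1 + y^2)


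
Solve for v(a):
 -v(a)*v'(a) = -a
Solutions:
 v(a) = -sqrt(C1 + a^2)
 v(a) = sqrt(C1 + a^2)


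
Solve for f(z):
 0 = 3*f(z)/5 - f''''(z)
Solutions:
 f(z) = C1*exp(-3^(1/4)*5^(3/4)*z/5) + C2*exp(3^(1/4)*5^(3/4)*z/5) + C3*sin(3^(1/4)*5^(3/4)*z/5) + C4*cos(3^(1/4)*5^(3/4)*z/5)


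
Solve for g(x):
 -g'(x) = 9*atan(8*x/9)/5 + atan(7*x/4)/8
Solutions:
 g(x) = C1 - 9*x*atan(8*x/9)/5 - x*atan(7*x/4)/8 + log(49*x^2 + 16)/28 + 81*log(64*x^2 + 81)/80


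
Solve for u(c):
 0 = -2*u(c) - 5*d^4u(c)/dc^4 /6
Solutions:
 u(c) = (C1*sin(3^(1/4)*5^(3/4)*c/5) + C2*cos(3^(1/4)*5^(3/4)*c/5))*exp(-3^(1/4)*5^(3/4)*c/5) + (C3*sin(3^(1/4)*5^(3/4)*c/5) + C4*cos(3^(1/4)*5^(3/4)*c/5))*exp(3^(1/4)*5^(3/4)*c/5)


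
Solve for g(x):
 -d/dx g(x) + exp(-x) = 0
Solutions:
 g(x) = C1 - exp(-x)


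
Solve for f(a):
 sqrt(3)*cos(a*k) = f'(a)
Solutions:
 f(a) = C1 + sqrt(3)*sin(a*k)/k


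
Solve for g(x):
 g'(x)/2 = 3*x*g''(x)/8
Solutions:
 g(x) = C1 + C2*x^(7/3)


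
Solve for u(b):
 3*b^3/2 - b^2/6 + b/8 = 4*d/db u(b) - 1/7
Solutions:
 u(b) = C1 + 3*b^4/32 - b^3/72 + b^2/64 + b/28


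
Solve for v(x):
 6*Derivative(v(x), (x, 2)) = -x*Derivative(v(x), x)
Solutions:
 v(x) = C1 + C2*erf(sqrt(3)*x/6)


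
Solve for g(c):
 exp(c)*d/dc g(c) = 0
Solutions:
 g(c) = C1


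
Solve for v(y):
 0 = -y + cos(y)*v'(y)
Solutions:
 v(y) = C1 + Integral(y/cos(y), y)


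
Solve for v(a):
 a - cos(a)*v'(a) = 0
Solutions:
 v(a) = C1 + Integral(a/cos(a), a)


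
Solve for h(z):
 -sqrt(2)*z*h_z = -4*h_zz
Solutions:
 h(z) = C1 + C2*erfi(2^(3/4)*z/4)


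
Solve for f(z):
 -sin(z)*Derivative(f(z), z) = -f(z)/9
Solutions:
 f(z) = C1*(cos(z) - 1)^(1/18)/(cos(z) + 1)^(1/18)


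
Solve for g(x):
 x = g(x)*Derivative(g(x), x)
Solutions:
 g(x) = -sqrt(C1 + x^2)
 g(x) = sqrt(C1 + x^2)


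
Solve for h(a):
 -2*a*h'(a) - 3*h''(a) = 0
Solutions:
 h(a) = C1 + C2*erf(sqrt(3)*a/3)


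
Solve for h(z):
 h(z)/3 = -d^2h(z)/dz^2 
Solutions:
 h(z) = C1*sin(sqrt(3)*z/3) + C2*cos(sqrt(3)*z/3)


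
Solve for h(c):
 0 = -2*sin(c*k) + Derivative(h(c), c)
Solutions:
 h(c) = C1 - 2*cos(c*k)/k


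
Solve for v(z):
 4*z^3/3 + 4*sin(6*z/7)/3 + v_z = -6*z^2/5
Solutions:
 v(z) = C1 - z^4/3 - 2*z^3/5 + 14*cos(6*z/7)/9


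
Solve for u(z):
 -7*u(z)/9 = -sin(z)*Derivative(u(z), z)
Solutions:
 u(z) = C1*(cos(z) - 1)^(7/18)/(cos(z) + 1)^(7/18)


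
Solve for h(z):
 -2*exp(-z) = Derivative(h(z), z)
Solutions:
 h(z) = C1 + 2*exp(-z)


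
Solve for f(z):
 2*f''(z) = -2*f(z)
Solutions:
 f(z) = C1*sin(z) + C2*cos(z)


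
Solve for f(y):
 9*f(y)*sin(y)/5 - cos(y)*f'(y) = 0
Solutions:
 f(y) = C1/cos(y)^(9/5)


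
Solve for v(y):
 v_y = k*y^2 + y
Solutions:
 v(y) = C1 + k*y^3/3 + y^2/2


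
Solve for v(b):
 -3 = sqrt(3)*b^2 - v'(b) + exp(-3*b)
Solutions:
 v(b) = C1 + sqrt(3)*b^3/3 + 3*b - exp(-3*b)/3


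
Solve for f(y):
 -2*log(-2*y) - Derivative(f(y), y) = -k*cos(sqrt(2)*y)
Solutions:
 f(y) = C1 + sqrt(2)*k*sin(sqrt(2)*y)/2 - 2*y*log(-y) - 2*y*log(2) + 2*y


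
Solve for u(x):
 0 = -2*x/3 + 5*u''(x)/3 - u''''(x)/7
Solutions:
 u(x) = C1 + C2*x + C3*exp(-sqrt(105)*x/3) + C4*exp(sqrt(105)*x/3) + x^3/15


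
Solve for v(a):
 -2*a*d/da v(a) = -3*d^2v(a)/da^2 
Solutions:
 v(a) = C1 + C2*erfi(sqrt(3)*a/3)


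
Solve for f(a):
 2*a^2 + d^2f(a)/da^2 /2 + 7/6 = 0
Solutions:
 f(a) = C1 + C2*a - a^4/3 - 7*a^2/6


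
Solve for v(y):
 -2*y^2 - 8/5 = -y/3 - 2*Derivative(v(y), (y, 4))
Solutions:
 v(y) = C1 + C2*y + C3*y^2 + C4*y^3 + y^6/360 - y^5/720 + y^4/30


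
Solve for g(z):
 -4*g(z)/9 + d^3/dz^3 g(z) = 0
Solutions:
 g(z) = C3*exp(2^(2/3)*3^(1/3)*z/3) + (C1*sin(2^(2/3)*3^(5/6)*z/6) + C2*cos(2^(2/3)*3^(5/6)*z/6))*exp(-2^(2/3)*3^(1/3)*z/6)


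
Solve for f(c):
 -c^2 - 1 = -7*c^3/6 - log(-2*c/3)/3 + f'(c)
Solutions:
 f(c) = C1 + 7*c^4/24 - c^3/3 + c*log(-c)/3 + c*(-4 - log(3) + log(2))/3


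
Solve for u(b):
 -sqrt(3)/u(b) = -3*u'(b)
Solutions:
 u(b) = -sqrt(C1 + 6*sqrt(3)*b)/3
 u(b) = sqrt(C1 + 6*sqrt(3)*b)/3


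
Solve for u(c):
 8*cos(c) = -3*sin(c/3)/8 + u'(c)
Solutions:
 u(c) = C1 + 8*sin(c) - 9*cos(c/3)/8


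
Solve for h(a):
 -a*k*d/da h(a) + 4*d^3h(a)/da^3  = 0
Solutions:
 h(a) = C1 + Integral(C2*airyai(2^(1/3)*a*k^(1/3)/2) + C3*airybi(2^(1/3)*a*k^(1/3)/2), a)


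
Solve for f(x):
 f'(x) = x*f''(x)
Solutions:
 f(x) = C1 + C2*x^2


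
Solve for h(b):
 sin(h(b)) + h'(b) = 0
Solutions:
 h(b) = -acos((-C1 - exp(2*b))/(C1 - exp(2*b))) + 2*pi
 h(b) = acos((-C1 - exp(2*b))/(C1 - exp(2*b)))


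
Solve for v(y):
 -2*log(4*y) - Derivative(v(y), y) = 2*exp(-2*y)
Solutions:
 v(y) = C1 - 2*y*log(y) + 2*y*(1 - 2*log(2)) + exp(-2*y)


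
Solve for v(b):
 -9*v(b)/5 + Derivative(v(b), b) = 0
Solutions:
 v(b) = C1*exp(9*b/5)


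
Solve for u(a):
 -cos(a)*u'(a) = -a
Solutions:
 u(a) = C1 + Integral(a/cos(a), a)


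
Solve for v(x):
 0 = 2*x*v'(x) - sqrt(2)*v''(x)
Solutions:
 v(x) = C1 + C2*erfi(2^(3/4)*x/2)


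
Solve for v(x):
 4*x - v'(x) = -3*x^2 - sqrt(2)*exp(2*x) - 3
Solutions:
 v(x) = C1 + x^3 + 2*x^2 + 3*x + sqrt(2)*exp(2*x)/2


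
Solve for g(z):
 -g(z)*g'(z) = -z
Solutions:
 g(z) = -sqrt(C1 + z^2)
 g(z) = sqrt(C1 + z^2)


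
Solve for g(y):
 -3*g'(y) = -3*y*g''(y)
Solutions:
 g(y) = C1 + C2*y^2


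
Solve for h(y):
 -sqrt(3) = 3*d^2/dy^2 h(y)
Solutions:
 h(y) = C1 + C2*y - sqrt(3)*y^2/6


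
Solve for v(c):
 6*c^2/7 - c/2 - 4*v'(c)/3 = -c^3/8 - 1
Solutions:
 v(c) = C1 + 3*c^4/128 + 3*c^3/14 - 3*c^2/16 + 3*c/4


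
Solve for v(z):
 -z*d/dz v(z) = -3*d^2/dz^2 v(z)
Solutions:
 v(z) = C1 + C2*erfi(sqrt(6)*z/6)


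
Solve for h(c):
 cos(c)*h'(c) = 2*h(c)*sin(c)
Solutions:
 h(c) = C1/cos(c)^2


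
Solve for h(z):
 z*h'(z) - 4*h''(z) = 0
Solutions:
 h(z) = C1 + C2*erfi(sqrt(2)*z/4)


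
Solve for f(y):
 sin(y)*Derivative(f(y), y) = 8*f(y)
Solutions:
 f(y) = C1*(cos(y)^4 - 4*cos(y)^3 + 6*cos(y)^2 - 4*cos(y) + 1)/(cos(y)^4 + 4*cos(y)^3 + 6*cos(y)^2 + 4*cos(y) + 1)


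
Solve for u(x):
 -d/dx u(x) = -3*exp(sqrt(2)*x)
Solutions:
 u(x) = C1 + 3*sqrt(2)*exp(sqrt(2)*x)/2


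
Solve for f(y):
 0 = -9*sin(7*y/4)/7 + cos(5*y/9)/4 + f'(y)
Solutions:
 f(y) = C1 - 9*sin(5*y/9)/20 - 36*cos(7*y/4)/49


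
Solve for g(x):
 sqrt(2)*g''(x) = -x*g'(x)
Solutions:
 g(x) = C1 + C2*erf(2^(1/4)*x/2)


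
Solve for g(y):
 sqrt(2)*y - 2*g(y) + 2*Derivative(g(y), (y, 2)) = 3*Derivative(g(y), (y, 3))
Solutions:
 g(y) = C1*exp(y*(4/(9*sqrt(681) + 235)^(1/3) + 4 + (9*sqrt(681) + 235)^(1/3))/18)*sin(sqrt(3)*y*(-(9*sqrt(681) + 235)^(1/3) + 4/(9*sqrt(681) + 235)^(1/3))/18) + C2*exp(y*(4/(9*sqrt(681) + 235)^(1/3) + 4 + (9*sqrt(681) + 235)^(1/3))/18)*cos(sqrt(3)*y*(-(9*sqrt(681) + 235)^(1/3) + 4/(9*sqrt(681) + 235)^(1/3))/18) + C3*exp(y*(-(9*sqrt(681) + 235)^(1/3) - 4/(9*sqrt(681) + 235)^(1/3) + 2)/9) + sqrt(2)*y/2


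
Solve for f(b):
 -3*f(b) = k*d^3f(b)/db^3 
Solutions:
 f(b) = C1*exp(3^(1/3)*b*(-1/k)^(1/3)) + C2*exp(b*(-1/k)^(1/3)*(-3^(1/3) + 3^(5/6)*I)/2) + C3*exp(-b*(-1/k)^(1/3)*(3^(1/3) + 3^(5/6)*I)/2)


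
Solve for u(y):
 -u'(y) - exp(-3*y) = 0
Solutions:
 u(y) = C1 + exp(-3*y)/3


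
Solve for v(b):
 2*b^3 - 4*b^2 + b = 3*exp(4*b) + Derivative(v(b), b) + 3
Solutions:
 v(b) = C1 + b^4/2 - 4*b^3/3 + b^2/2 - 3*b - 3*exp(4*b)/4


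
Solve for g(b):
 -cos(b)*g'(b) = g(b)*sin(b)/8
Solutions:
 g(b) = C1*cos(b)^(1/8)


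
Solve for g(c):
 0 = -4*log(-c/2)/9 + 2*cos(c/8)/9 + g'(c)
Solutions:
 g(c) = C1 + 4*c*log(-c)/9 - 4*c/9 - 4*c*log(2)/9 - 16*sin(c/8)/9


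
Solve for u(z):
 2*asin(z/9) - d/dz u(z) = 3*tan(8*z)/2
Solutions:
 u(z) = C1 + 2*z*asin(z/9) + 2*sqrt(81 - z^2) + 3*log(cos(8*z))/16


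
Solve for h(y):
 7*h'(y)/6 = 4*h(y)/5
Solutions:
 h(y) = C1*exp(24*y/35)


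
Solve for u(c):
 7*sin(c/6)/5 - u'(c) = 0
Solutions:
 u(c) = C1 - 42*cos(c/6)/5


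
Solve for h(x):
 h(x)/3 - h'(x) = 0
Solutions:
 h(x) = C1*exp(x/3)


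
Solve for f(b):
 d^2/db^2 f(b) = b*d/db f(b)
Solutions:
 f(b) = C1 + C2*erfi(sqrt(2)*b/2)


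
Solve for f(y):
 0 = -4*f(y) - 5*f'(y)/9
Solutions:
 f(y) = C1*exp(-36*y/5)


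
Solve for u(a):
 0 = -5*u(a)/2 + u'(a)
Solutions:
 u(a) = C1*exp(5*a/2)


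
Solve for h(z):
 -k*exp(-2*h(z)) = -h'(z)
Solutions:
 h(z) = log(-sqrt(C1 + 2*k*z))
 h(z) = log(C1 + 2*k*z)/2


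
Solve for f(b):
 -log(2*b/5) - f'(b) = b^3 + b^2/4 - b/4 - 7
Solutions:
 f(b) = C1 - b^4/4 - b^3/12 + b^2/8 - b*log(b) + b*log(5/2) + 8*b


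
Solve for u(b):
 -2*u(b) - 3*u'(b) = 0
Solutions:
 u(b) = C1*exp(-2*b/3)


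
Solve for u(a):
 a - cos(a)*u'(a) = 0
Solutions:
 u(a) = C1 + Integral(a/cos(a), a)


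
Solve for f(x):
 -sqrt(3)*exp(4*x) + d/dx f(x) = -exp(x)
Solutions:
 f(x) = C1 + sqrt(3)*exp(4*x)/4 - exp(x)


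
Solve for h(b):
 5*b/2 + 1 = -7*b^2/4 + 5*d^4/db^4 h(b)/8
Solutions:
 h(b) = C1 + C2*b + C3*b^2 + C4*b^3 + 7*b^6/900 + b^5/30 + b^4/15


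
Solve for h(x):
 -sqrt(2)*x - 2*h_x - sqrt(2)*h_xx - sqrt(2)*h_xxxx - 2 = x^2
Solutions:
 h(x) = C1 + C2*exp(2^(1/6)*3^(1/3)*x*(-2*3^(1/3)/(9 + sqrt(87))^(1/3) + 2^(2/3)*(9 + sqrt(87))^(1/3))/12)*sin(6^(1/6)*x*(6/(9 + sqrt(87))^(1/3) + 6^(2/3)*(9 + sqrt(87))^(1/3))/12) + C3*exp(2^(1/6)*3^(1/3)*x*(-2*3^(1/3)/(9 + sqrt(87))^(1/3) + 2^(2/3)*(9 + sqrt(87))^(1/3))/12)*cos(6^(1/6)*x*(6/(9 + sqrt(87))^(1/3) + 6^(2/3)*(9 + sqrt(87))^(1/3))/12) + C4*exp(-2^(1/6)*3^(1/3)*x*(-2*3^(1/3)/(9 + sqrt(87))^(1/3) + 2^(2/3)*(9 + sqrt(87))^(1/3))/6) - x^3/6 - x


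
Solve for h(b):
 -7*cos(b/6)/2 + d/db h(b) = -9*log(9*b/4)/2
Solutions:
 h(b) = C1 - 9*b*log(b)/2 - 9*b*log(3) + 9*b/2 + 9*b*log(2) + 21*sin(b/6)


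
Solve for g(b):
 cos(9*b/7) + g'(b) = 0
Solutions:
 g(b) = C1 - 7*sin(9*b/7)/9


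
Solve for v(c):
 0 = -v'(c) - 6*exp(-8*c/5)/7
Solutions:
 v(c) = C1 + 15*exp(-8*c/5)/28


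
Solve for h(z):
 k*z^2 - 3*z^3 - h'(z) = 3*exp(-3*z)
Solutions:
 h(z) = C1 + k*z^3/3 - 3*z^4/4 + exp(-3*z)


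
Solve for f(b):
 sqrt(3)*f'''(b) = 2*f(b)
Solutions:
 f(b) = C3*exp(2^(1/3)*3^(5/6)*b/3) + (C1*sin(6^(1/3)*b/2) + C2*cos(6^(1/3)*b/2))*exp(-2^(1/3)*3^(5/6)*b/6)


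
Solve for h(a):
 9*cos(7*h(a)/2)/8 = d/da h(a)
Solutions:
 -9*a/8 - log(sin(7*h(a)/2) - 1)/7 + log(sin(7*h(a)/2) + 1)/7 = C1


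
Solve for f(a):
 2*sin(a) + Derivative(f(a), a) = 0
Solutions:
 f(a) = C1 + 2*cos(a)


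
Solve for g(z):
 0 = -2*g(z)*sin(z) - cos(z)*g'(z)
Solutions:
 g(z) = C1*cos(z)^2


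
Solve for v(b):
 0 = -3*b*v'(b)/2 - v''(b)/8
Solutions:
 v(b) = C1 + C2*erf(sqrt(6)*b)


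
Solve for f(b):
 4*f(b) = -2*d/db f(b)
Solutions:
 f(b) = C1*exp(-2*b)


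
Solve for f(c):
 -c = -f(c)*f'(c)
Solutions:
 f(c) = -sqrt(C1 + c^2)
 f(c) = sqrt(C1 + c^2)


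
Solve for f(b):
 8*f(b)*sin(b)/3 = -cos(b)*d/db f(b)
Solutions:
 f(b) = C1*cos(b)^(8/3)


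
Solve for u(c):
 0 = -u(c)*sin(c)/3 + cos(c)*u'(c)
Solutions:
 u(c) = C1/cos(c)^(1/3)


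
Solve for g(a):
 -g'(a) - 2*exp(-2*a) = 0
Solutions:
 g(a) = C1 + exp(-2*a)


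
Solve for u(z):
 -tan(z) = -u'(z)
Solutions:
 u(z) = C1 - log(cos(z))


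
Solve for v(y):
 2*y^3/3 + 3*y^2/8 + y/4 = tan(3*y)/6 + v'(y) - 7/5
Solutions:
 v(y) = C1 + y^4/6 + y^3/8 + y^2/8 + 7*y/5 + log(cos(3*y))/18


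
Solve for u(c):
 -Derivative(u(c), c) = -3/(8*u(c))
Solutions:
 u(c) = -sqrt(C1 + 3*c)/2
 u(c) = sqrt(C1 + 3*c)/2


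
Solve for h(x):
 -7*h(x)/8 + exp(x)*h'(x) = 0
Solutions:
 h(x) = C1*exp(-7*exp(-x)/8)


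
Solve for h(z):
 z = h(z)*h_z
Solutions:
 h(z) = -sqrt(C1 + z^2)
 h(z) = sqrt(C1 + z^2)


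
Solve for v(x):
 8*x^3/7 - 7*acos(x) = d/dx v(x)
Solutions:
 v(x) = C1 + 2*x^4/7 - 7*x*acos(x) + 7*sqrt(1 - x^2)


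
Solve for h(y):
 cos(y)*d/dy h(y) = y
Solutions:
 h(y) = C1 + Integral(y/cos(y), y)


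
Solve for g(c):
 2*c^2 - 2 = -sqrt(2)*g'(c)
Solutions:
 g(c) = C1 - sqrt(2)*c^3/3 + sqrt(2)*c


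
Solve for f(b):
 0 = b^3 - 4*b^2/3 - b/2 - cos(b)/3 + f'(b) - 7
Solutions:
 f(b) = C1 - b^4/4 + 4*b^3/9 + b^2/4 + 7*b + sin(b)/3


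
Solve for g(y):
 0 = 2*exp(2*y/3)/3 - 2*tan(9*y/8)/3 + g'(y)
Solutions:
 g(y) = C1 - exp(2*y/3) - 16*log(cos(9*y/8))/27


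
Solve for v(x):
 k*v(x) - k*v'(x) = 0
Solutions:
 v(x) = C1*exp(x)


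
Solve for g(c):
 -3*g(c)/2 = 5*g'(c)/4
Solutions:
 g(c) = C1*exp(-6*c/5)


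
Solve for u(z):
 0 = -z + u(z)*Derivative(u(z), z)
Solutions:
 u(z) = -sqrt(C1 + z^2)
 u(z) = sqrt(C1 + z^2)


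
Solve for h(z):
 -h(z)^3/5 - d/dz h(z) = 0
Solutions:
 h(z) = -sqrt(10)*sqrt(-1/(C1 - z))/2
 h(z) = sqrt(10)*sqrt(-1/(C1 - z))/2


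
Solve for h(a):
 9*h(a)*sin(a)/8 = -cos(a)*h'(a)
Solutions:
 h(a) = C1*cos(a)^(9/8)


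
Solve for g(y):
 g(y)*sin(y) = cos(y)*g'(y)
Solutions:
 g(y) = C1/cos(y)


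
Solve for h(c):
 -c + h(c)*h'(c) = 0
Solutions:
 h(c) = -sqrt(C1 + c^2)
 h(c) = sqrt(C1 + c^2)


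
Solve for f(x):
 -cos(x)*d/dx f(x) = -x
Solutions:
 f(x) = C1 + Integral(x/cos(x), x)


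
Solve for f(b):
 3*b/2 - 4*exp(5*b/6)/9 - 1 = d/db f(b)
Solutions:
 f(b) = C1 + 3*b^2/4 - b - 8*exp(5*b/6)/15


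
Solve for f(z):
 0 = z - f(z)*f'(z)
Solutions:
 f(z) = -sqrt(C1 + z^2)
 f(z) = sqrt(C1 + z^2)


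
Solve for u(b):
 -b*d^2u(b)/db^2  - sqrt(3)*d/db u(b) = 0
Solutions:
 u(b) = C1 + C2*b^(1 - sqrt(3))


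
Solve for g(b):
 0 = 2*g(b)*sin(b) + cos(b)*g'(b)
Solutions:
 g(b) = C1*cos(b)^2


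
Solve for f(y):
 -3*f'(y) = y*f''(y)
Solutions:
 f(y) = C1 + C2/y^2


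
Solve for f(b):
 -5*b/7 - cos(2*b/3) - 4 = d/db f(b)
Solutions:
 f(b) = C1 - 5*b^2/14 - 4*b - 3*sin(2*b/3)/2


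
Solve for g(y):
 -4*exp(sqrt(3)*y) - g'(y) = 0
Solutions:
 g(y) = C1 - 4*sqrt(3)*exp(sqrt(3)*y)/3


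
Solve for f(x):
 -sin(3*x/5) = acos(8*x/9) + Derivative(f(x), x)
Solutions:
 f(x) = C1 - x*acos(8*x/9) + sqrt(81 - 64*x^2)/8 + 5*cos(3*x/5)/3


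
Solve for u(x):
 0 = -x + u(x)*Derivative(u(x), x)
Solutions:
 u(x) = -sqrt(C1 + x^2)
 u(x) = sqrt(C1 + x^2)


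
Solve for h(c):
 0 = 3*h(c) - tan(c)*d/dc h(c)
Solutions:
 h(c) = C1*sin(c)^3


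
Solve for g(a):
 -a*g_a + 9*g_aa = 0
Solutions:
 g(a) = C1 + C2*erfi(sqrt(2)*a/6)


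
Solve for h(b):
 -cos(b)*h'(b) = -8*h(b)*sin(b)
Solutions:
 h(b) = C1/cos(b)^8


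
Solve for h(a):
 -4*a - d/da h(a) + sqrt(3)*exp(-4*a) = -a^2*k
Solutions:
 h(a) = C1 + a^3*k/3 - 2*a^2 - sqrt(3)*exp(-4*a)/4


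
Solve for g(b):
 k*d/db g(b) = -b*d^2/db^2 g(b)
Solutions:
 g(b) = C1 + b^(1 - re(k))*(C2*sin(log(b)*Abs(im(k))) + C3*cos(log(b)*im(k)))


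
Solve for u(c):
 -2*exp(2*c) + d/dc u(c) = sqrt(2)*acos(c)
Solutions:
 u(c) = C1 + sqrt(2)*(c*acos(c) - sqrt(1 - c^2)) + exp(2*c)


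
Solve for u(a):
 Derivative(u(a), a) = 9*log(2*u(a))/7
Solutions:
 -7*Integral(1/(log(_y) + log(2)), (_y, u(a)))/9 = C1 - a


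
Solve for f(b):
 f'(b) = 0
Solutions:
 f(b) = C1


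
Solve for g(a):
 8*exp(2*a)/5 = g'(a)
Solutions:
 g(a) = C1 + 4*exp(2*a)/5


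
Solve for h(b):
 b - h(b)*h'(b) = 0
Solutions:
 h(b) = -sqrt(C1 + b^2)
 h(b) = sqrt(C1 + b^2)


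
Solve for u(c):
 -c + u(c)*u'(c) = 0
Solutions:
 u(c) = -sqrt(C1 + c^2)
 u(c) = sqrt(C1 + c^2)


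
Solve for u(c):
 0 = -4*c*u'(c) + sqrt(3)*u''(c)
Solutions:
 u(c) = C1 + C2*erfi(sqrt(2)*3^(3/4)*c/3)


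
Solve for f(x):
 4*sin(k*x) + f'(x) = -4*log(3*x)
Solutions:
 f(x) = C1 - 4*x*log(x) - 4*x*log(3) + 4*x - 4*Piecewise((-cos(k*x)/k, Ne(k, 0)), (0, True))


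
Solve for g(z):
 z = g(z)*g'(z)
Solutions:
 g(z) = -sqrt(C1 + z^2)
 g(z) = sqrt(C1 + z^2)


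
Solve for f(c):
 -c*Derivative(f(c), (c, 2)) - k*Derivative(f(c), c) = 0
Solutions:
 f(c) = C1 + c^(1 - re(k))*(C2*sin(log(c)*Abs(im(k))) + C3*cos(log(c)*im(k)))


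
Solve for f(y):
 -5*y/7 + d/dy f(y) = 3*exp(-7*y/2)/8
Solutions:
 f(y) = C1 + 5*y^2/14 - 3*exp(-7*y/2)/28


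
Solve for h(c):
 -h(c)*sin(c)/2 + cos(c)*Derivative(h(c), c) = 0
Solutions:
 h(c) = C1/sqrt(cos(c))


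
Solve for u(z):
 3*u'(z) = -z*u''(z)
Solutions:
 u(z) = C1 + C2/z^2


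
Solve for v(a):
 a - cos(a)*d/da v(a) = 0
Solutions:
 v(a) = C1 + Integral(a/cos(a), a)


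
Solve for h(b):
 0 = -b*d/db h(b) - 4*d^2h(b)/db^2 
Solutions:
 h(b) = C1 + C2*erf(sqrt(2)*b/4)


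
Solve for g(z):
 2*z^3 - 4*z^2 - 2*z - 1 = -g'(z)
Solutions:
 g(z) = C1 - z^4/2 + 4*z^3/3 + z^2 + z


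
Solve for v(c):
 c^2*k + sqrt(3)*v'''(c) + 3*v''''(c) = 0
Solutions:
 v(c) = C1 + C2*c + C3*c^2 + C4*exp(-sqrt(3)*c/3) - sqrt(3)*c^5*k/180 + c^4*k/12 - sqrt(3)*c^3*k/3


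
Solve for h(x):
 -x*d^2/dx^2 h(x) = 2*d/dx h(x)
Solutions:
 h(x) = C1 + C2/x


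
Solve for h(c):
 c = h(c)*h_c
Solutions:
 h(c) = -sqrt(C1 + c^2)
 h(c) = sqrt(C1 + c^2)


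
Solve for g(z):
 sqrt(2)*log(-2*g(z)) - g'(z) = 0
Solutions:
 -sqrt(2)*Integral(1/(log(-_y) + log(2)), (_y, g(z)))/2 = C1 - z


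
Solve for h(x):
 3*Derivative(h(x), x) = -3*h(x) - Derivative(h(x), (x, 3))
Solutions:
 h(x) = C1*exp(2^(1/3)*x*(-2/(3 + sqrt(13))^(1/3) + 2^(1/3)*(3 + sqrt(13))^(1/3))/4)*sin(2^(1/3)*sqrt(3)*x*(2/(3 + sqrt(13))^(1/3) + 2^(1/3)*(3 + sqrt(13))^(1/3))/4) + C2*exp(2^(1/3)*x*(-2/(3 + sqrt(13))^(1/3) + 2^(1/3)*(3 + sqrt(13))^(1/3))/4)*cos(2^(1/3)*sqrt(3)*x*(2/(3 + sqrt(13))^(1/3) + 2^(1/3)*(3 + sqrt(13))^(1/3))/4) + C3*exp(2^(1/3)*x*(-2^(1/3)*(3 + sqrt(13))^(1/3)/2 + (3 + sqrt(13))^(-1/3)))


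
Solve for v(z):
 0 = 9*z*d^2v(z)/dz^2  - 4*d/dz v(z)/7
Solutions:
 v(z) = C1 + C2*z^(67/63)


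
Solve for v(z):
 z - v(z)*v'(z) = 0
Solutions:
 v(z) = -sqrt(C1 + z^2)
 v(z) = sqrt(C1 + z^2)


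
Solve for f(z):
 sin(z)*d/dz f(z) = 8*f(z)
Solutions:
 f(z) = C1*(cos(z)^4 - 4*cos(z)^3 + 6*cos(z)^2 - 4*cos(z) + 1)/(cos(z)^4 + 4*cos(z)^3 + 6*cos(z)^2 + 4*cos(z) + 1)


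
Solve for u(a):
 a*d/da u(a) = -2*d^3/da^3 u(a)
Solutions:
 u(a) = C1 + Integral(C2*airyai(-2^(2/3)*a/2) + C3*airybi(-2^(2/3)*a/2), a)


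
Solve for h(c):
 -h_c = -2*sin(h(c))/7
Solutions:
 -2*c/7 + log(cos(h(c)) - 1)/2 - log(cos(h(c)) + 1)/2 = C1
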